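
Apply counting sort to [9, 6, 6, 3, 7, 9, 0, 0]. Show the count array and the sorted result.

Count array: [2, 0, 0, 1, 0, 0, 2, 1, 0, 2]
(count[i] = number of elements equal to i)
Cumulative count: [2, 2, 2, 3, 3, 3, 5, 6, 6, 8]
Sorted: [0, 0, 3, 6, 6, 7, 9, 9]


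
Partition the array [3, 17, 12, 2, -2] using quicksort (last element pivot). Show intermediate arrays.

Partition 1: pivot=-2 at index 0 -> [-2, 17, 12, 2, 3]
Partition 2: pivot=3 at index 2 -> [-2, 2, 3, 17, 12]
Partition 3: pivot=12 at index 3 -> [-2, 2, 3, 12, 17]


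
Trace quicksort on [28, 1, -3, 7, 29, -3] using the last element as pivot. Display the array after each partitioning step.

Partition 1: pivot=-3 at index 1 -> [-3, -3, 28, 7, 29, 1]
Partition 2: pivot=1 at index 2 -> [-3, -3, 1, 7, 29, 28]
Partition 3: pivot=28 at index 4 -> [-3, -3, 1, 7, 28, 29]


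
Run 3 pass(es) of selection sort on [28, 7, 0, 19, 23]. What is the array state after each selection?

Pass 1: Select minimum 0 at index 2, swap -> [0, 7, 28, 19, 23]
Pass 2: Select minimum 7 at index 1, swap -> [0, 7, 28, 19, 23]
Pass 3: Select minimum 19 at index 3, swap -> [0, 7, 19, 28, 23]


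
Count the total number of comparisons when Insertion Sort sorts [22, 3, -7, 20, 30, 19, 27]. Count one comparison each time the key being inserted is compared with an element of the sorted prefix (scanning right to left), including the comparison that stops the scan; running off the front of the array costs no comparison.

Insert 3: 22 > 3 (shift), reached front = 1 comparison(s) -> [3, 22, -7, 20, 30, 19, 27]
Insert -7: 22 > -7 (shift), 3 > -7 (shift), reached front = 2 comparison(s) -> [-7, 3, 22, 20, 30, 19, 27]
Insert 20: 22 > 20 (shift), 3 <= 20 (stop) = 2 comparison(s) -> [-7, 3, 20, 22, 30, 19, 27]
Insert 30: 22 <= 30 (stop) = 1 comparison(s) -> [-7, 3, 20, 22, 30, 19, 27]
Insert 19: 30 > 19 (shift), 22 > 19 (shift), 20 > 19 (shift), 3 <= 19 (stop) = 4 comparison(s) -> [-7, 3, 19, 20, 22, 30, 27]
Insert 27: 30 > 27 (shift), 22 <= 27 (stop) = 2 comparison(s) -> [-7, 3, 19, 20, 22, 27, 30]
Total comparisons: 1 + 2 + 2 + 1 + 4 + 2 = 12


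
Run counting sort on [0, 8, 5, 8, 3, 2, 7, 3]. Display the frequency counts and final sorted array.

Count array: [1, 0, 1, 2, 0, 1, 0, 1, 2]
(count[i] = number of elements equal to i)
Cumulative count: [1, 1, 2, 4, 4, 5, 5, 6, 8]
Sorted: [0, 2, 3, 3, 5, 7, 8, 8]


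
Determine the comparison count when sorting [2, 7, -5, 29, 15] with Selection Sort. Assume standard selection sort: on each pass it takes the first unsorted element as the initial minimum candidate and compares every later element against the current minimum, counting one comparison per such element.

Pass 1: scan indices 1..4 for the minimum = 4 comparison(s); min is -5, place at index 0 -> [-5, 7, 2, 29, 15]
Pass 2: scan indices 2..4 for the minimum = 3 comparison(s); min is 2, place at index 1 -> [-5, 2, 7, 29, 15]
Pass 3: scan indices 3..4 for the minimum = 2 comparison(s); min is 7, place at index 2 -> [-5, 2, 7, 29, 15]
Pass 4: scan indices 4..4 for the minimum = 1 comparison(s); min is 15, place at index 3 -> [-5, 2, 7, 15, 29]
Selection sort always scans the whole unsorted suffix, so the count is (n-1) + (n-2) + ... + 1 = n(n-1)/2 = 5*4/2 = 10 regardless of the input order.
Total comparisons: 4 + 3 + 2 + 1 = 10


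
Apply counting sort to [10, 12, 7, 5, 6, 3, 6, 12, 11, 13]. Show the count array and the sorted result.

Count array: [0, 0, 0, 1, 0, 1, 2, 1, 0, 0, 1, 1, 2, 1]
(count[i] = number of elements equal to i)
Cumulative count: [0, 0, 0, 1, 1, 2, 4, 5, 5, 5, 6, 7, 9, 10]
Sorted: [3, 5, 6, 6, 7, 10, 11, 12, 12, 13]


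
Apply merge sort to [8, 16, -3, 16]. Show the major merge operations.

Divide and conquer:
  Merge [8] + [16] -> [8, 16]
  Merge [-3] + [16] -> [-3, 16]
  Merge [8, 16] + [-3, 16] -> [-3, 8, 16, 16]


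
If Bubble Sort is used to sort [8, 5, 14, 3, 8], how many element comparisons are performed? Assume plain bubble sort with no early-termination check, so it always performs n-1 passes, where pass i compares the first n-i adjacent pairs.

Pass 1: compare adjacent pairs (0,1)..(3,4) = 4 comparison(s), 3 swap(s) -> [5, 8, 3, 8, 14]
Pass 2: compare adjacent pairs (0,1)..(2,3) = 3 comparison(s), 1 swap(s) -> [5, 3, 8, 8, 14]
Pass 3: compare adjacent pairs (0,1)..(1,2) = 2 comparison(s), 1 swap(s) -> [3, 5, 8, 8, 14]
Pass 4: compare adjacent pairs (0,1)..(0,1) = 1 comparison(s), 0 swap(s) -> [3, 5, 8, 8, 14]
Total comparisons: 4 + 3 + 2 + 1 = 10


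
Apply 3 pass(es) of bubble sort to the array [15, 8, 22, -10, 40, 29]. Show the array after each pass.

After pass 1: [8, 15, -10, 22, 29, 40] (3 swaps)
After pass 2: [8, -10, 15, 22, 29, 40] (1 swaps)
After pass 3: [-10, 8, 15, 22, 29, 40] (1 swaps)
Total swaps: 5


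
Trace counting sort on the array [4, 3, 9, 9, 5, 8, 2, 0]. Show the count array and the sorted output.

Count array: [1, 0, 1, 1, 1, 1, 0, 0, 1, 2]
(count[i] = number of elements equal to i)
Cumulative count: [1, 1, 2, 3, 4, 5, 5, 5, 6, 8]
Sorted: [0, 2, 3, 4, 5, 8, 9, 9]


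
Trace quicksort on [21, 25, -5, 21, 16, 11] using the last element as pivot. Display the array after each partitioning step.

Partition 1: pivot=11 at index 1 -> [-5, 11, 21, 21, 16, 25]
Partition 2: pivot=25 at index 5 -> [-5, 11, 21, 21, 16, 25]
Partition 3: pivot=16 at index 2 -> [-5, 11, 16, 21, 21, 25]
Partition 4: pivot=21 at index 4 -> [-5, 11, 16, 21, 21, 25]


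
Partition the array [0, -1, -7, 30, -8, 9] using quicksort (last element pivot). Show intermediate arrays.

Partition 1: pivot=9 at index 4 -> [0, -1, -7, -8, 9, 30]
Partition 2: pivot=-8 at index 0 -> [-8, -1, -7, 0, 9, 30]
Partition 3: pivot=0 at index 3 -> [-8, -1, -7, 0, 9, 30]
Partition 4: pivot=-7 at index 1 -> [-8, -7, -1, 0, 9, 30]


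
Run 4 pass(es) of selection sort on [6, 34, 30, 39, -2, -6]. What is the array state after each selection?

Pass 1: Select minimum -6 at index 5, swap -> [-6, 34, 30, 39, -2, 6]
Pass 2: Select minimum -2 at index 4, swap -> [-6, -2, 30, 39, 34, 6]
Pass 3: Select minimum 6 at index 5, swap -> [-6, -2, 6, 39, 34, 30]
Pass 4: Select minimum 30 at index 5, swap -> [-6, -2, 6, 30, 34, 39]


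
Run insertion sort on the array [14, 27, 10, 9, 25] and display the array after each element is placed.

First element 14 is already 'sorted'
Insert 27: shifted 0 elements -> [14, 27, 10, 9, 25]
Insert 10: shifted 2 elements -> [10, 14, 27, 9, 25]
Insert 9: shifted 3 elements -> [9, 10, 14, 27, 25]
Insert 25: shifted 1 elements -> [9, 10, 14, 25, 27]


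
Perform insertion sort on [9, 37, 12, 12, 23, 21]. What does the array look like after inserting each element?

First element 9 is already 'sorted'
Insert 37: shifted 0 elements -> [9, 37, 12, 12, 23, 21]
Insert 12: shifted 1 elements -> [9, 12, 37, 12, 23, 21]
Insert 12: shifted 1 elements -> [9, 12, 12, 37, 23, 21]
Insert 23: shifted 1 elements -> [9, 12, 12, 23, 37, 21]
Insert 21: shifted 2 elements -> [9, 12, 12, 21, 23, 37]


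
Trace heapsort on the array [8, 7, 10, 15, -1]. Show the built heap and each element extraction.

Build heap: [15, 8, 10, 7, -1]
Extract 15: [10, 8, -1, 7, 15]
Extract 10: [8, 7, -1, 10, 15]
Extract 8: [7, -1, 8, 10, 15]
Extract 7: [-1, 7, 8, 10, 15]


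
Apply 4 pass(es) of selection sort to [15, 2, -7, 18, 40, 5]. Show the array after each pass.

Pass 1: Select minimum -7 at index 2, swap -> [-7, 2, 15, 18, 40, 5]
Pass 2: Select minimum 2 at index 1, swap -> [-7, 2, 15, 18, 40, 5]
Pass 3: Select minimum 5 at index 5, swap -> [-7, 2, 5, 18, 40, 15]
Pass 4: Select minimum 15 at index 5, swap -> [-7, 2, 5, 15, 40, 18]


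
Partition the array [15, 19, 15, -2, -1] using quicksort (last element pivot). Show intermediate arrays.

Partition 1: pivot=-1 at index 1 -> [-2, -1, 15, 15, 19]
Partition 2: pivot=19 at index 4 -> [-2, -1, 15, 15, 19]
Partition 3: pivot=15 at index 3 -> [-2, -1, 15, 15, 19]


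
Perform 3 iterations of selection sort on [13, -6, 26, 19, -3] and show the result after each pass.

Pass 1: Select minimum -6 at index 1, swap -> [-6, 13, 26, 19, -3]
Pass 2: Select minimum -3 at index 4, swap -> [-6, -3, 26, 19, 13]
Pass 3: Select minimum 13 at index 4, swap -> [-6, -3, 13, 19, 26]


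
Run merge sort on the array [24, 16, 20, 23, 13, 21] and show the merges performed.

Divide and conquer:
  Merge [16] + [20] -> [16, 20]
  Merge [24] + [16, 20] -> [16, 20, 24]
  Merge [13] + [21] -> [13, 21]
  Merge [23] + [13, 21] -> [13, 21, 23]
  Merge [16, 20, 24] + [13, 21, 23] -> [13, 16, 20, 21, 23, 24]


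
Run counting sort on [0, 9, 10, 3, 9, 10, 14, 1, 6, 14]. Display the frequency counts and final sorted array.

Count array: [1, 1, 0, 1, 0, 0, 1, 0, 0, 2, 2, 0, 0, 0, 2]
(count[i] = number of elements equal to i)
Cumulative count: [1, 2, 2, 3, 3, 3, 4, 4, 4, 6, 8, 8, 8, 8, 10]
Sorted: [0, 1, 3, 6, 9, 9, 10, 10, 14, 14]


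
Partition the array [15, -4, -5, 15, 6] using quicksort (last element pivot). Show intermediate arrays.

Partition 1: pivot=6 at index 2 -> [-4, -5, 6, 15, 15]
Partition 2: pivot=-5 at index 0 -> [-5, -4, 6, 15, 15]
Partition 3: pivot=15 at index 4 -> [-5, -4, 6, 15, 15]


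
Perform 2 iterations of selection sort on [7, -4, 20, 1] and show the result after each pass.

Pass 1: Select minimum -4 at index 1, swap -> [-4, 7, 20, 1]
Pass 2: Select minimum 1 at index 3, swap -> [-4, 1, 20, 7]


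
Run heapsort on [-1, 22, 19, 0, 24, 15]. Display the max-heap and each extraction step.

Build heap: [24, 22, 19, 0, -1, 15]
Extract 24: [22, 15, 19, 0, -1, 24]
Extract 22: [19, 15, -1, 0, 22, 24]
Extract 19: [15, 0, -1, 19, 22, 24]
Extract 15: [0, -1, 15, 19, 22, 24]
Extract 0: [-1, 0, 15, 19, 22, 24]


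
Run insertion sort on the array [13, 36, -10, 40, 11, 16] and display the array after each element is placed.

First element 13 is already 'sorted'
Insert 36: shifted 0 elements -> [13, 36, -10, 40, 11, 16]
Insert -10: shifted 2 elements -> [-10, 13, 36, 40, 11, 16]
Insert 40: shifted 0 elements -> [-10, 13, 36, 40, 11, 16]
Insert 11: shifted 3 elements -> [-10, 11, 13, 36, 40, 16]
Insert 16: shifted 2 elements -> [-10, 11, 13, 16, 36, 40]


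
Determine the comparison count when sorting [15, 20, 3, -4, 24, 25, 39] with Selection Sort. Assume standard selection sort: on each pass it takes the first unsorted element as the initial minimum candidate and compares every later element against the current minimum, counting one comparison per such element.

Pass 1: scan indices 1..6 for the minimum = 6 comparison(s); min is -4, place at index 0 -> [-4, 20, 3, 15, 24, 25, 39]
Pass 2: scan indices 2..6 for the minimum = 5 comparison(s); min is 3, place at index 1 -> [-4, 3, 20, 15, 24, 25, 39]
Pass 3: scan indices 3..6 for the minimum = 4 comparison(s); min is 15, place at index 2 -> [-4, 3, 15, 20, 24, 25, 39]
Pass 4: scan indices 4..6 for the minimum = 3 comparison(s); min is 20, place at index 3 -> [-4, 3, 15, 20, 24, 25, 39]
Pass 5: scan indices 5..6 for the minimum = 2 comparison(s); min is 24, place at index 4 -> [-4, 3, 15, 20, 24, 25, 39]
Pass 6: scan indices 6..6 for the minimum = 1 comparison(s); min is 25, place at index 5 -> [-4, 3, 15, 20, 24, 25, 39]
Selection sort always scans the whole unsorted suffix, so the count is (n-1) + (n-2) + ... + 1 = n(n-1)/2 = 7*6/2 = 21 regardless of the input order.
Total comparisons: 6 + 5 + 4 + 3 + 2 + 1 = 21


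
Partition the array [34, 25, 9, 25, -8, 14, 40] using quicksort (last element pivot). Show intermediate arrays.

Partition 1: pivot=40 at index 6 -> [34, 25, 9, 25, -8, 14, 40]
Partition 2: pivot=14 at index 2 -> [9, -8, 14, 25, 25, 34, 40]
Partition 3: pivot=-8 at index 0 -> [-8, 9, 14, 25, 25, 34, 40]
Partition 4: pivot=34 at index 5 -> [-8, 9, 14, 25, 25, 34, 40]
Partition 5: pivot=25 at index 4 -> [-8, 9, 14, 25, 25, 34, 40]


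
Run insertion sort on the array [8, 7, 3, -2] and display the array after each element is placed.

First element 8 is already 'sorted'
Insert 7: shifted 1 elements -> [7, 8, 3, -2]
Insert 3: shifted 2 elements -> [3, 7, 8, -2]
Insert -2: shifted 3 elements -> [-2, 3, 7, 8]


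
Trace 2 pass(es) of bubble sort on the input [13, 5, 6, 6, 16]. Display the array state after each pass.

After pass 1: [5, 6, 6, 13, 16] (3 swaps)
After pass 2: [5, 6, 6, 13, 16] (0 swaps)
Total swaps: 3


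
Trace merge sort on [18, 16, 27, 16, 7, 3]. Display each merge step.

Divide and conquer:
  Merge [16] + [27] -> [16, 27]
  Merge [18] + [16, 27] -> [16, 18, 27]
  Merge [7] + [3] -> [3, 7]
  Merge [16] + [3, 7] -> [3, 7, 16]
  Merge [16, 18, 27] + [3, 7, 16] -> [3, 7, 16, 16, 18, 27]


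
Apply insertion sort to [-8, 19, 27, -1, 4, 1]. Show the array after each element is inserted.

First element -8 is already 'sorted'
Insert 19: shifted 0 elements -> [-8, 19, 27, -1, 4, 1]
Insert 27: shifted 0 elements -> [-8, 19, 27, -1, 4, 1]
Insert -1: shifted 2 elements -> [-8, -1, 19, 27, 4, 1]
Insert 4: shifted 2 elements -> [-8, -1, 4, 19, 27, 1]
Insert 1: shifted 3 elements -> [-8, -1, 1, 4, 19, 27]


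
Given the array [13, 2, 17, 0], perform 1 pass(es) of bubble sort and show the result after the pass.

After pass 1: [2, 13, 0, 17] (2 swaps)
Total swaps: 2


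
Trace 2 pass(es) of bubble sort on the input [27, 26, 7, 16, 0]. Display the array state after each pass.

After pass 1: [26, 7, 16, 0, 27] (4 swaps)
After pass 2: [7, 16, 0, 26, 27] (3 swaps)
Total swaps: 7


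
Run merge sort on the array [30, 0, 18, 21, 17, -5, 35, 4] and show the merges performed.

Divide and conquer:
  Merge [30] + [0] -> [0, 30]
  Merge [18] + [21] -> [18, 21]
  Merge [0, 30] + [18, 21] -> [0, 18, 21, 30]
  Merge [17] + [-5] -> [-5, 17]
  Merge [35] + [4] -> [4, 35]
  Merge [-5, 17] + [4, 35] -> [-5, 4, 17, 35]
  Merge [0, 18, 21, 30] + [-5, 4, 17, 35] -> [-5, 0, 4, 17, 18, 21, 30, 35]


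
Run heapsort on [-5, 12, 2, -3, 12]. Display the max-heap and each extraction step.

Build heap: [12, 12, 2, -3, -5]
Extract 12: [12, -3, 2, -5, 12]
Extract 12: [2, -3, -5, 12, 12]
Extract 2: [-3, -5, 2, 12, 12]
Extract -3: [-5, -3, 2, 12, 12]


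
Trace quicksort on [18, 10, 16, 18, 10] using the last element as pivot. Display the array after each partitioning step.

Partition 1: pivot=10 at index 1 -> [10, 10, 16, 18, 18]
Partition 2: pivot=18 at index 4 -> [10, 10, 16, 18, 18]
Partition 3: pivot=18 at index 3 -> [10, 10, 16, 18, 18]


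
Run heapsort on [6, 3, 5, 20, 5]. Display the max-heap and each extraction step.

Build heap: [20, 6, 5, 3, 5]
Extract 20: [6, 5, 5, 3, 20]
Extract 6: [5, 3, 5, 6, 20]
Extract 5: [5, 3, 5, 6, 20]
Extract 5: [3, 5, 5, 6, 20]


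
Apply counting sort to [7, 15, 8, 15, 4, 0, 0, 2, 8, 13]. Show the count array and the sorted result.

Count array: [2, 0, 1, 0, 1, 0, 0, 1, 2, 0, 0, 0, 0, 1, 0, 2]
(count[i] = number of elements equal to i)
Cumulative count: [2, 2, 3, 3, 4, 4, 4, 5, 7, 7, 7, 7, 7, 8, 8, 10]
Sorted: [0, 0, 2, 4, 7, 8, 8, 13, 15, 15]


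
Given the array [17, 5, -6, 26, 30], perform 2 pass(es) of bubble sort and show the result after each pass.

After pass 1: [5, -6, 17, 26, 30] (2 swaps)
After pass 2: [-6, 5, 17, 26, 30] (1 swaps)
Total swaps: 3


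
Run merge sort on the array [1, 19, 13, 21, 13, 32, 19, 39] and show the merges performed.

Divide and conquer:
  Merge [1] + [19] -> [1, 19]
  Merge [13] + [21] -> [13, 21]
  Merge [1, 19] + [13, 21] -> [1, 13, 19, 21]
  Merge [13] + [32] -> [13, 32]
  Merge [19] + [39] -> [19, 39]
  Merge [13, 32] + [19, 39] -> [13, 19, 32, 39]
  Merge [1, 13, 19, 21] + [13, 19, 32, 39] -> [1, 13, 13, 19, 19, 21, 32, 39]


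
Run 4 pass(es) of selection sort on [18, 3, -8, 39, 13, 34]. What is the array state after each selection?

Pass 1: Select minimum -8 at index 2, swap -> [-8, 3, 18, 39, 13, 34]
Pass 2: Select minimum 3 at index 1, swap -> [-8, 3, 18, 39, 13, 34]
Pass 3: Select minimum 13 at index 4, swap -> [-8, 3, 13, 39, 18, 34]
Pass 4: Select minimum 18 at index 4, swap -> [-8, 3, 13, 18, 39, 34]


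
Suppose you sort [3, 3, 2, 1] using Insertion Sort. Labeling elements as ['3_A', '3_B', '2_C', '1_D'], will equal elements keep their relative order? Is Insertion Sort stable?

Trace Insertion Sort on the labeled array (the key is the number; the letter only tracks identity):
  Insert 3_B at index 1: [3_A, 3_B, 2_C, 1_D]
  Insert 2_C at index 0: [2_C, 3_A, 3_B, 1_D]
  Insert 1_D at index 0: [1_D, 2_C, 3_A, 3_B]
Final order: [1_D, 2_C, 3_A, 3_B]
Equal keys:
  value 3: originally 3_A, 3_B; after sorting 3_A, 3_B -> order preserved
All equal keys kept their original relative order. Insertion Sort is stable: elements are shifted only while they are strictly greater than the key, so a key is inserted after any equal elements already placed.
Answer: Stable


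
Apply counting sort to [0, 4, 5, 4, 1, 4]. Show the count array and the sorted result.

Count array: [1, 1, 0, 0, 3, 1]
(count[i] = number of elements equal to i)
Cumulative count: [1, 2, 2, 2, 5, 6]
Sorted: [0, 1, 4, 4, 4, 5]


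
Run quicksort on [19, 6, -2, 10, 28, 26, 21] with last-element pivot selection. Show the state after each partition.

Partition 1: pivot=21 at index 4 -> [19, 6, -2, 10, 21, 26, 28]
Partition 2: pivot=10 at index 2 -> [6, -2, 10, 19, 21, 26, 28]
Partition 3: pivot=-2 at index 0 -> [-2, 6, 10, 19, 21, 26, 28]
Partition 4: pivot=28 at index 6 -> [-2, 6, 10, 19, 21, 26, 28]


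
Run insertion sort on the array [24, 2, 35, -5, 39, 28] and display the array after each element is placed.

First element 24 is already 'sorted'
Insert 2: shifted 1 elements -> [2, 24, 35, -5, 39, 28]
Insert 35: shifted 0 elements -> [2, 24, 35, -5, 39, 28]
Insert -5: shifted 3 elements -> [-5, 2, 24, 35, 39, 28]
Insert 39: shifted 0 elements -> [-5, 2, 24, 35, 39, 28]
Insert 28: shifted 2 elements -> [-5, 2, 24, 28, 35, 39]


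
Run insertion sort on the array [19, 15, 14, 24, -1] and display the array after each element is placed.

First element 19 is already 'sorted'
Insert 15: shifted 1 elements -> [15, 19, 14, 24, -1]
Insert 14: shifted 2 elements -> [14, 15, 19, 24, -1]
Insert 24: shifted 0 elements -> [14, 15, 19, 24, -1]
Insert -1: shifted 4 elements -> [-1, 14, 15, 19, 24]


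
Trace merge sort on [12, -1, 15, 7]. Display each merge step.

Divide and conquer:
  Merge [12] + [-1] -> [-1, 12]
  Merge [15] + [7] -> [7, 15]
  Merge [-1, 12] + [7, 15] -> [-1, 7, 12, 15]


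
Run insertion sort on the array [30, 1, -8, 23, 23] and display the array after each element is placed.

First element 30 is already 'sorted'
Insert 1: shifted 1 elements -> [1, 30, -8, 23, 23]
Insert -8: shifted 2 elements -> [-8, 1, 30, 23, 23]
Insert 23: shifted 1 elements -> [-8, 1, 23, 30, 23]
Insert 23: shifted 1 elements -> [-8, 1, 23, 23, 30]


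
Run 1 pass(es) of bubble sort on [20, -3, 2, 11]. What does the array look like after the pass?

After pass 1: [-3, 2, 11, 20] (3 swaps)
Total swaps: 3


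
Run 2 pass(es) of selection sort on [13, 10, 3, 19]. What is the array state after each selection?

Pass 1: Select minimum 3 at index 2, swap -> [3, 10, 13, 19]
Pass 2: Select minimum 10 at index 1, swap -> [3, 10, 13, 19]


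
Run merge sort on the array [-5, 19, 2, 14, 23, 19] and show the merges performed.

Divide and conquer:
  Merge [19] + [2] -> [2, 19]
  Merge [-5] + [2, 19] -> [-5, 2, 19]
  Merge [23] + [19] -> [19, 23]
  Merge [14] + [19, 23] -> [14, 19, 23]
  Merge [-5, 2, 19] + [14, 19, 23] -> [-5, 2, 14, 19, 19, 23]


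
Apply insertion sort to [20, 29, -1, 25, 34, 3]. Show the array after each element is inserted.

First element 20 is already 'sorted'
Insert 29: shifted 0 elements -> [20, 29, -1, 25, 34, 3]
Insert -1: shifted 2 elements -> [-1, 20, 29, 25, 34, 3]
Insert 25: shifted 1 elements -> [-1, 20, 25, 29, 34, 3]
Insert 34: shifted 0 elements -> [-1, 20, 25, 29, 34, 3]
Insert 3: shifted 4 elements -> [-1, 3, 20, 25, 29, 34]


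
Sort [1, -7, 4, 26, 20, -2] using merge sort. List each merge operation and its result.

Divide and conquer:
  Merge [-7] + [4] -> [-7, 4]
  Merge [1] + [-7, 4] -> [-7, 1, 4]
  Merge [20] + [-2] -> [-2, 20]
  Merge [26] + [-2, 20] -> [-2, 20, 26]
  Merge [-7, 1, 4] + [-2, 20, 26] -> [-7, -2, 1, 4, 20, 26]


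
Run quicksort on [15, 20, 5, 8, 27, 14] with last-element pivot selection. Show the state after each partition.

Partition 1: pivot=14 at index 2 -> [5, 8, 14, 20, 27, 15]
Partition 2: pivot=8 at index 1 -> [5, 8, 14, 20, 27, 15]
Partition 3: pivot=15 at index 3 -> [5, 8, 14, 15, 27, 20]
Partition 4: pivot=20 at index 4 -> [5, 8, 14, 15, 20, 27]


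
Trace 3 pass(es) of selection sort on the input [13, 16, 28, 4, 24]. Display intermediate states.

Pass 1: Select minimum 4 at index 3, swap -> [4, 16, 28, 13, 24]
Pass 2: Select minimum 13 at index 3, swap -> [4, 13, 28, 16, 24]
Pass 3: Select minimum 16 at index 3, swap -> [4, 13, 16, 28, 24]


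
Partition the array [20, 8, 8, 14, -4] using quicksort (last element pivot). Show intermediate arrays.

Partition 1: pivot=-4 at index 0 -> [-4, 8, 8, 14, 20]
Partition 2: pivot=20 at index 4 -> [-4, 8, 8, 14, 20]
Partition 3: pivot=14 at index 3 -> [-4, 8, 8, 14, 20]
Partition 4: pivot=8 at index 2 -> [-4, 8, 8, 14, 20]


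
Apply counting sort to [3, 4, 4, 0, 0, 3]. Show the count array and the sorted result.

Count array: [2, 0, 0, 2, 2]
(count[i] = number of elements equal to i)
Cumulative count: [2, 2, 2, 4, 6]
Sorted: [0, 0, 3, 3, 4, 4]


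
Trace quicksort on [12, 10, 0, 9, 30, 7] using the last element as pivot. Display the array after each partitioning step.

Partition 1: pivot=7 at index 1 -> [0, 7, 12, 9, 30, 10]
Partition 2: pivot=10 at index 3 -> [0, 7, 9, 10, 30, 12]
Partition 3: pivot=12 at index 4 -> [0, 7, 9, 10, 12, 30]


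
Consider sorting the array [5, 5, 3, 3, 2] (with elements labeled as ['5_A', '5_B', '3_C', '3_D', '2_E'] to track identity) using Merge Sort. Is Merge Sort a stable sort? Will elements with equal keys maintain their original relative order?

Trace Merge Sort on the labeled array (the key is the number; the letter only tracks identity):
  Merge [5_A] + [5_B] -> [5_A, 5_B]
  Merge [3_D] + [2_E] -> [2_E, 3_D]
  Merge [3_C] + [2_E, 3_D] -> [2_E, 3_C, 3_D]
  Merge [5_A, 5_B] + [2_E, 3_C, 3_D] -> [2_E, 3_C, 3_D, 5_A, 5_B]
Final order: [2_E, 3_C, 3_D, 5_A, 5_B]
Equal keys:
  value 3: originally 3_C, 3_D; after sorting 3_C, 3_D -> order preserved
  value 5: originally 5_A, 5_B; after sorting 5_A, 5_B -> order preserved
All equal keys kept their original relative order. Merge Sort is stable: when the heads of the two halves are equal the merge takes from the left half first.
Answer: Stable


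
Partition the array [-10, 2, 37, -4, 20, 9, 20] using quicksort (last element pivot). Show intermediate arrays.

Partition 1: pivot=20 at index 5 -> [-10, 2, -4, 20, 9, 20, 37]
Partition 2: pivot=9 at index 3 -> [-10, 2, -4, 9, 20, 20, 37]
Partition 3: pivot=-4 at index 1 -> [-10, -4, 2, 9, 20, 20, 37]


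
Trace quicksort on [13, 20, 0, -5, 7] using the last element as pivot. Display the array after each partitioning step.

Partition 1: pivot=7 at index 2 -> [0, -5, 7, 20, 13]
Partition 2: pivot=-5 at index 0 -> [-5, 0, 7, 20, 13]
Partition 3: pivot=13 at index 3 -> [-5, 0, 7, 13, 20]


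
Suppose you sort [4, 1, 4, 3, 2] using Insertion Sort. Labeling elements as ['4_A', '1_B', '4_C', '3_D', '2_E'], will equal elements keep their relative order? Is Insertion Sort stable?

Trace Insertion Sort on the labeled array (the key is the number; the letter only tracks identity):
  Insert 1_B at index 0: [1_B, 4_A, 4_C, 3_D, 2_E]
  Insert 4_C at index 2: [1_B, 4_A, 4_C, 3_D, 2_E]
  Insert 3_D at index 1: [1_B, 3_D, 4_A, 4_C, 2_E]
  Insert 2_E at index 1: [1_B, 2_E, 3_D, 4_A, 4_C]
Final order: [1_B, 2_E, 3_D, 4_A, 4_C]
Equal keys:
  value 4: originally 4_A, 4_C; after sorting 4_A, 4_C -> order preserved
All equal keys kept their original relative order. Insertion Sort is stable: elements are shifted only while they are strictly greater than the key, so a key is inserted after any equal elements already placed.
Answer: Stable


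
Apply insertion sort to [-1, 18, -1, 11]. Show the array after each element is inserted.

First element -1 is already 'sorted'
Insert 18: shifted 0 elements -> [-1, 18, -1, 11]
Insert -1: shifted 1 elements -> [-1, -1, 18, 11]
Insert 11: shifted 1 elements -> [-1, -1, 11, 18]


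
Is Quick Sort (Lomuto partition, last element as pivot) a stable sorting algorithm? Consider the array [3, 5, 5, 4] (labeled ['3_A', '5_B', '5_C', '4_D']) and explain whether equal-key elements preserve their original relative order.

Trace Quick Sort on the labeled array (the key is the number; the letter only tracks identity):
  Partition indices 0..3 around pivot 4_D -> [3_A, 4_D, 5_C, 5_B]
  Partition indices 2..3 around pivot 5_B -> [3_A, 4_D, 5_C, 5_B]
Final order: [3_A, 4_D, 5_C, 5_B]
Equal keys:
  value 5: originally 5_B, 5_C; after sorting 5_C, 5_B -> order changed
Equal keys were reordered, so Quick Sort is not stable: partition swaps elements across long distances and can reorder equal keys. (One such input is enough; an unstable sort may happen to preserve order on other inputs, but it gives no guarantee.)
Answer: Not stable


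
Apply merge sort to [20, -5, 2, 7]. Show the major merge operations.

Divide and conquer:
  Merge [20] + [-5] -> [-5, 20]
  Merge [2] + [7] -> [2, 7]
  Merge [-5, 20] + [2, 7] -> [-5, 2, 7, 20]


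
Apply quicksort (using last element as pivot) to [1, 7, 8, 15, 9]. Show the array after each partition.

Partition 1: pivot=9 at index 3 -> [1, 7, 8, 9, 15]
Partition 2: pivot=8 at index 2 -> [1, 7, 8, 9, 15]
Partition 3: pivot=7 at index 1 -> [1, 7, 8, 9, 15]


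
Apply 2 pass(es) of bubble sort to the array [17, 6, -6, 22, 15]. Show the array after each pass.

After pass 1: [6, -6, 17, 15, 22] (3 swaps)
After pass 2: [-6, 6, 15, 17, 22] (2 swaps)
Total swaps: 5


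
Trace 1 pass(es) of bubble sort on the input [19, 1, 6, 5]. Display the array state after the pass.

After pass 1: [1, 6, 5, 19] (3 swaps)
Total swaps: 3


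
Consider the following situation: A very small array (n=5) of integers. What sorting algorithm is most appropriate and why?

Best choice: Insertion sort
Reason: For tiny inputs the O(n^2) overhead is negligible and insertion sort has minimal constant factors


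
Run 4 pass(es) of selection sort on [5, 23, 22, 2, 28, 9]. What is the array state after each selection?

Pass 1: Select minimum 2 at index 3, swap -> [2, 23, 22, 5, 28, 9]
Pass 2: Select minimum 5 at index 3, swap -> [2, 5, 22, 23, 28, 9]
Pass 3: Select minimum 9 at index 5, swap -> [2, 5, 9, 23, 28, 22]
Pass 4: Select minimum 22 at index 5, swap -> [2, 5, 9, 22, 28, 23]


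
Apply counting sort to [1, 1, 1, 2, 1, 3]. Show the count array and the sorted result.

Count array: [0, 4, 1, 1]
(count[i] = number of elements equal to i)
Cumulative count: [0, 4, 5, 6]
Sorted: [1, 1, 1, 1, 2, 3]


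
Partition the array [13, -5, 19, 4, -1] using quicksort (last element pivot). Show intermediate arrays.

Partition 1: pivot=-1 at index 1 -> [-5, -1, 19, 4, 13]
Partition 2: pivot=13 at index 3 -> [-5, -1, 4, 13, 19]


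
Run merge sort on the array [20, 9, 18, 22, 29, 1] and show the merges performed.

Divide and conquer:
  Merge [9] + [18] -> [9, 18]
  Merge [20] + [9, 18] -> [9, 18, 20]
  Merge [29] + [1] -> [1, 29]
  Merge [22] + [1, 29] -> [1, 22, 29]
  Merge [9, 18, 20] + [1, 22, 29] -> [1, 9, 18, 20, 22, 29]


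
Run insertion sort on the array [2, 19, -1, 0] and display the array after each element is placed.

First element 2 is already 'sorted'
Insert 19: shifted 0 elements -> [2, 19, -1, 0]
Insert -1: shifted 2 elements -> [-1, 2, 19, 0]
Insert 0: shifted 2 elements -> [-1, 0, 2, 19]


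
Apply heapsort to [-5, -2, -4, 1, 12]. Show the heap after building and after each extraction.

Build heap: [12, 1, -4, -5, -2]
Extract 12: [1, -2, -4, -5, 12]
Extract 1: [-2, -5, -4, 1, 12]
Extract -2: [-4, -5, -2, 1, 12]
Extract -4: [-5, -4, -2, 1, 12]


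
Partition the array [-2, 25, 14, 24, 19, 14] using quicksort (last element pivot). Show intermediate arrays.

Partition 1: pivot=14 at index 2 -> [-2, 14, 14, 24, 19, 25]
Partition 2: pivot=14 at index 1 -> [-2, 14, 14, 24, 19, 25]
Partition 3: pivot=25 at index 5 -> [-2, 14, 14, 24, 19, 25]
Partition 4: pivot=19 at index 3 -> [-2, 14, 14, 19, 24, 25]


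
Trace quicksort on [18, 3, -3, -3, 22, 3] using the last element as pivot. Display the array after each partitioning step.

Partition 1: pivot=3 at index 3 -> [3, -3, -3, 3, 22, 18]
Partition 2: pivot=-3 at index 1 -> [-3, -3, 3, 3, 22, 18]
Partition 3: pivot=18 at index 4 -> [-3, -3, 3, 3, 18, 22]


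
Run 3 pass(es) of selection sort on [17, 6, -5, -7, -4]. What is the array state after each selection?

Pass 1: Select minimum -7 at index 3, swap -> [-7, 6, -5, 17, -4]
Pass 2: Select minimum -5 at index 2, swap -> [-7, -5, 6, 17, -4]
Pass 3: Select minimum -4 at index 4, swap -> [-7, -5, -4, 17, 6]


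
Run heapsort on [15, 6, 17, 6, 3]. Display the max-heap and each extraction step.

Build heap: [17, 6, 15, 6, 3]
Extract 17: [15, 6, 3, 6, 17]
Extract 15: [6, 6, 3, 15, 17]
Extract 6: [6, 3, 6, 15, 17]
Extract 6: [3, 6, 6, 15, 17]


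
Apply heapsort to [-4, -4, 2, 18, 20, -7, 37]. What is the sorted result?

Build heap: [37, 20, 2, 18, -4, -7, -4]
Extract 37: [20, 18, 2, -4, -4, -7, 37]
Extract 20: [18, -4, 2, -7, -4, 20, 37]
Extract 18: [2, -4, -4, -7, 18, 20, 37]
Extract 2: [-4, -7, -4, 2, 18, 20, 37]
Extract -4: [-4, -7, -4, 2, 18, 20, 37]
Extract -4: [-7, -4, -4, 2, 18, 20, 37]


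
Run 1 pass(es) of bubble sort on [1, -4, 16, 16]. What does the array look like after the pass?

After pass 1: [-4, 1, 16, 16] (1 swaps)
Total swaps: 1


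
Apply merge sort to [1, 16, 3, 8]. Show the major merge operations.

Divide and conquer:
  Merge [1] + [16] -> [1, 16]
  Merge [3] + [8] -> [3, 8]
  Merge [1, 16] + [3, 8] -> [1, 3, 8, 16]


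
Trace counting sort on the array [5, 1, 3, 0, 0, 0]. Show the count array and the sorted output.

Count array: [3, 1, 0, 1, 0, 1]
(count[i] = number of elements equal to i)
Cumulative count: [3, 4, 4, 5, 5, 6]
Sorted: [0, 0, 0, 1, 3, 5]


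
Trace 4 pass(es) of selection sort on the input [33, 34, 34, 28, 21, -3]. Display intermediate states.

Pass 1: Select minimum -3 at index 5, swap -> [-3, 34, 34, 28, 21, 33]
Pass 2: Select minimum 21 at index 4, swap -> [-3, 21, 34, 28, 34, 33]
Pass 3: Select minimum 28 at index 3, swap -> [-3, 21, 28, 34, 34, 33]
Pass 4: Select minimum 33 at index 5, swap -> [-3, 21, 28, 33, 34, 34]


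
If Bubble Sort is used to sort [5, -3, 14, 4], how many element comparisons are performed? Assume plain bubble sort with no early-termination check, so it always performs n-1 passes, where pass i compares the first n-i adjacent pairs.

Pass 1: compare adjacent pairs (0,1)..(2,3) = 3 comparison(s), 2 swap(s) -> [-3, 5, 4, 14]
Pass 2: compare adjacent pairs (0,1)..(1,2) = 2 comparison(s), 1 swap(s) -> [-3, 4, 5, 14]
Pass 3: compare adjacent pairs (0,1)..(0,1) = 1 comparison(s), 0 swap(s) -> [-3, 4, 5, 14]
Total comparisons: 3 + 2 + 1 = 6


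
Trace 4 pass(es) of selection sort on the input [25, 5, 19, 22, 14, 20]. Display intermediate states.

Pass 1: Select minimum 5 at index 1, swap -> [5, 25, 19, 22, 14, 20]
Pass 2: Select minimum 14 at index 4, swap -> [5, 14, 19, 22, 25, 20]
Pass 3: Select minimum 19 at index 2, swap -> [5, 14, 19, 22, 25, 20]
Pass 4: Select minimum 20 at index 5, swap -> [5, 14, 19, 20, 25, 22]


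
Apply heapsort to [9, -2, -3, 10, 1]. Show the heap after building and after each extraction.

Build heap: [10, 9, -3, -2, 1]
Extract 10: [9, 1, -3, -2, 10]
Extract 9: [1, -2, -3, 9, 10]
Extract 1: [-2, -3, 1, 9, 10]
Extract -2: [-3, -2, 1, 9, 10]


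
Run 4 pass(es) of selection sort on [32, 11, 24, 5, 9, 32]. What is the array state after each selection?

Pass 1: Select minimum 5 at index 3, swap -> [5, 11, 24, 32, 9, 32]
Pass 2: Select minimum 9 at index 4, swap -> [5, 9, 24, 32, 11, 32]
Pass 3: Select minimum 11 at index 4, swap -> [5, 9, 11, 32, 24, 32]
Pass 4: Select minimum 24 at index 4, swap -> [5, 9, 11, 24, 32, 32]


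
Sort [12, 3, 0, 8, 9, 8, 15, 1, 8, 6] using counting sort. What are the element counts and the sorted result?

Count array: [1, 1, 0, 1, 0, 0, 1, 0, 3, 1, 0, 0, 1, 0, 0, 1]
(count[i] = number of elements equal to i)
Cumulative count: [1, 2, 2, 3, 3, 3, 4, 4, 7, 8, 8, 8, 9, 9, 9, 10]
Sorted: [0, 1, 3, 6, 8, 8, 8, 9, 12, 15]


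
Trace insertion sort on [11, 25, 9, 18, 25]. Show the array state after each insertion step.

First element 11 is already 'sorted'
Insert 25: shifted 0 elements -> [11, 25, 9, 18, 25]
Insert 9: shifted 2 elements -> [9, 11, 25, 18, 25]
Insert 18: shifted 1 elements -> [9, 11, 18, 25, 25]
Insert 25: shifted 0 elements -> [9, 11, 18, 25, 25]


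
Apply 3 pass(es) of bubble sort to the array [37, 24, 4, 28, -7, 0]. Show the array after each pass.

After pass 1: [24, 4, 28, -7, 0, 37] (5 swaps)
After pass 2: [4, 24, -7, 0, 28, 37] (3 swaps)
After pass 3: [4, -7, 0, 24, 28, 37] (2 swaps)
Total swaps: 10


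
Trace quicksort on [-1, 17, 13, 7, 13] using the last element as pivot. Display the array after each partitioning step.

Partition 1: pivot=13 at index 3 -> [-1, 13, 7, 13, 17]
Partition 2: pivot=7 at index 1 -> [-1, 7, 13, 13, 17]


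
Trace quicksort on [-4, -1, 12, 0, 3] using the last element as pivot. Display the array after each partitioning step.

Partition 1: pivot=3 at index 3 -> [-4, -1, 0, 3, 12]
Partition 2: pivot=0 at index 2 -> [-4, -1, 0, 3, 12]
Partition 3: pivot=-1 at index 1 -> [-4, -1, 0, 3, 12]


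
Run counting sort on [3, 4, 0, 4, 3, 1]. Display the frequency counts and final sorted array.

Count array: [1, 1, 0, 2, 2]
(count[i] = number of elements equal to i)
Cumulative count: [1, 2, 2, 4, 6]
Sorted: [0, 1, 3, 3, 4, 4]


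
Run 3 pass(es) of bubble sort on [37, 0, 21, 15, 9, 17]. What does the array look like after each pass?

After pass 1: [0, 21, 15, 9, 17, 37] (5 swaps)
After pass 2: [0, 15, 9, 17, 21, 37] (3 swaps)
After pass 3: [0, 9, 15, 17, 21, 37] (1 swaps)
Total swaps: 9


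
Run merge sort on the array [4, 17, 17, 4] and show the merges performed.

Divide and conquer:
  Merge [4] + [17] -> [4, 17]
  Merge [17] + [4] -> [4, 17]
  Merge [4, 17] + [4, 17] -> [4, 4, 17, 17]


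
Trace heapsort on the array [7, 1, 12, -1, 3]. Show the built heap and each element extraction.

Build heap: [12, 3, 7, -1, 1]
Extract 12: [7, 3, 1, -1, 12]
Extract 7: [3, -1, 1, 7, 12]
Extract 3: [1, -1, 3, 7, 12]
Extract 1: [-1, 1, 3, 7, 12]


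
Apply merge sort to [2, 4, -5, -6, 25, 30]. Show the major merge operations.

Divide and conquer:
  Merge [4] + [-5] -> [-5, 4]
  Merge [2] + [-5, 4] -> [-5, 2, 4]
  Merge [25] + [30] -> [25, 30]
  Merge [-6] + [25, 30] -> [-6, 25, 30]
  Merge [-5, 2, 4] + [-6, 25, 30] -> [-6, -5, 2, 4, 25, 30]


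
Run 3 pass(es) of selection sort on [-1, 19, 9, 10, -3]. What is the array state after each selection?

Pass 1: Select minimum -3 at index 4, swap -> [-3, 19, 9, 10, -1]
Pass 2: Select minimum -1 at index 4, swap -> [-3, -1, 9, 10, 19]
Pass 3: Select minimum 9 at index 2, swap -> [-3, -1, 9, 10, 19]


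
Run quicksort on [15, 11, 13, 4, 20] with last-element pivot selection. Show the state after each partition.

Partition 1: pivot=20 at index 4 -> [15, 11, 13, 4, 20]
Partition 2: pivot=4 at index 0 -> [4, 11, 13, 15, 20]
Partition 3: pivot=15 at index 3 -> [4, 11, 13, 15, 20]
Partition 4: pivot=13 at index 2 -> [4, 11, 13, 15, 20]


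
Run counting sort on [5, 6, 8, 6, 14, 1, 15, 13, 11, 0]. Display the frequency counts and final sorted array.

Count array: [1, 1, 0, 0, 0, 1, 2, 0, 1, 0, 0, 1, 0, 1, 1, 1]
(count[i] = number of elements equal to i)
Cumulative count: [1, 2, 2, 2, 2, 3, 5, 5, 6, 6, 6, 7, 7, 8, 9, 10]
Sorted: [0, 1, 5, 6, 6, 8, 11, 13, 14, 15]


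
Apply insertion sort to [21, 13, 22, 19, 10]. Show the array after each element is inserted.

First element 21 is already 'sorted'
Insert 13: shifted 1 elements -> [13, 21, 22, 19, 10]
Insert 22: shifted 0 elements -> [13, 21, 22, 19, 10]
Insert 19: shifted 2 elements -> [13, 19, 21, 22, 10]
Insert 10: shifted 4 elements -> [10, 13, 19, 21, 22]


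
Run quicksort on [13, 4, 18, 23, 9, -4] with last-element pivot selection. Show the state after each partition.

Partition 1: pivot=-4 at index 0 -> [-4, 4, 18, 23, 9, 13]
Partition 2: pivot=13 at index 3 -> [-4, 4, 9, 13, 18, 23]
Partition 3: pivot=9 at index 2 -> [-4, 4, 9, 13, 18, 23]
Partition 4: pivot=23 at index 5 -> [-4, 4, 9, 13, 18, 23]


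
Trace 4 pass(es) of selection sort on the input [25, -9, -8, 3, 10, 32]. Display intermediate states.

Pass 1: Select minimum -9 at index 1, swap -> [-9, 25, -8, 3, 10, 32]
Pass 2: Select minimum -8 at index 2, swap -> [-9, -8, 25, 3, 10, 32]
Pass 3: Select minimum 3 at index 3, swap -> [-9, -8, 3, 25, 10, 32]
Pass 4: Select minimum 10 at index 4, swap -> [-9, -8, 3, 10, 25, 32]


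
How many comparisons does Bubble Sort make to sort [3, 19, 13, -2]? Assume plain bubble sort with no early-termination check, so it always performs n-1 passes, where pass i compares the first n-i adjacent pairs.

Pass 1: compare adjacent pairs (0,1)..(2,3) = 3 comparison(s), 2 swap(s) -> [3, 13, -2, 19]
Pass 2: compare adjacent pairs (0,1)..(1,2) = 2 comparison(s), 1 swap(s) -> [3, -2, 13, 19]
Pass 3: compare adjacent pairs (0,1)..(0,1) = 1 comparison(s), 1 swap(s) -> [-2, 3, 13, 19]
Total comparisons: 3 + 2 + 1 = 6


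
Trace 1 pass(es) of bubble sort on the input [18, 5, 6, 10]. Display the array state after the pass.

After pass 1: [5, 6, 10, 18] (3 swaps)
Total swaps: 3


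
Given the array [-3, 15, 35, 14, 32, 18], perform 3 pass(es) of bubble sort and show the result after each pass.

After pass 1: [-3, 15, 14, 32, 18, 35] (3 swaps)
After pass 2: [-3, 14, 15, 18, 32, 35] (2 swaps)
After pass 3: [-3, 14, 15, 18, 32, 35] (0 swaps)
Total swaps: 5


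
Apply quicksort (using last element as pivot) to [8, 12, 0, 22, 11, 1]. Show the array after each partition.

Partition 1: pivot=1 at index 1 -> [0, 1, 8, 22, 11, 12]
Partition 2: pivot=12 at index 4 -> [0, 1, 8, 11, 12, 22]
Partition 3: pivot=11 at index 3 -> [0, 1, 8, 11, 12, 22]


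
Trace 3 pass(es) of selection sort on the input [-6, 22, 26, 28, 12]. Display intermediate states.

Pass 1: Select minimum -6 at index 0, swap -> [-6, 22, 26, 28, 12]
Pass 2: Select minimum 12 at index 4, swap -> [-6, 12, 26, 28, 22]
Pass 3: Select minimum 22 at index 4, swap -> [-6, 12, 22, 28, 26]


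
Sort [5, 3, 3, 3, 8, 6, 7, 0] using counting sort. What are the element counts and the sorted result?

Count array: [1, 0, 0, 3, 0, 1, 1, 1, 1]
(count[i] = number of elements equal to i)
Cumulative count: [1, 1, 1, 4, 4, 5, 6, 7, 8]
Sorted: [0, 3, 3, 3, 5, 6, 7, 8]


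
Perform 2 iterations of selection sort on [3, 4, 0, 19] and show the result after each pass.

Pass 1: Select minimum 0 at index 2, swap -> [0, 4, 3, 19]
Pass 2: Select minimum 3 at index 2, swap -> [0, 3, 4, 19]


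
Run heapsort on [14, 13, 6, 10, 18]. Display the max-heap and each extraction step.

Build heap: [18, 14, 6, 10, 13]
Extract 18: [14, 13, 6, 10, 18]
Extract 14: [13, 10, 6, 14, 18]
Extract 13: [10, 6, 13, 14, 18]
Extract 10: [6, 10, 13, 14, 18]


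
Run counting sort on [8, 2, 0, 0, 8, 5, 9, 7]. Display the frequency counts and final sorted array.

Count array: [2, 0, 1, 0, 0, 1, 0, 1, 2, 1]
(count[i] = number of elements equal to i)
Cumulative count: [2, 2, 3, 3, 3, 4, 4, 5, 7, 8]
Sorted: [0, 0, 2, 5, 7, 8, 8, 9]


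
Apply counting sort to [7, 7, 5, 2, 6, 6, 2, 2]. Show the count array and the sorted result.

Count array: [0, 0, 3, 0, 0, 1, 2, 2]
(count[i] = number of elements equal to i)
Cumulative count: [0, 0, 3, 3, 3, 4, 6, 8]
Sorted: [2, 2, 2, 5, 6, 6, 7, 7]
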